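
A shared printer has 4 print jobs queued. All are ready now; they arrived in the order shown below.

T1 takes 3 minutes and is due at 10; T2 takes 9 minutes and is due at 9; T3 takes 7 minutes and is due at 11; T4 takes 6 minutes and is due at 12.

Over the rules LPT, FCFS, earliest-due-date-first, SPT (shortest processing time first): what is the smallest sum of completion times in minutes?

53

LPT (decreasing processing time): T2 T3 T4 T1.
T2: 0→9
T3: 9→16
T4: 16→22
T1: 22→25
Sum = 9+16+22+25 = 72.
FIFO (arrival order): T1 T2 T3 T4.
T1: 0→3
T2: 3→12
T3: 12→19
T4: 19→25
Sum = 3+12+19+25 = 59.
EDD (increasing due date): T2 T1 T3 T4.
T2: 0→9
T1: 9→12
T3: 12→19
T4: 19→25
Sum = 9+12+19+25 = 65.
SPT (increasing processing time): T1 T4 T3 T2.
T1: 0→3
T4: 3→9
T3: 9→16
T2: 16→25
Sum = 3+9+16+25 = 53.
LPT 72, FIFO 59, EDD 65, SPT 53 → minimum 53.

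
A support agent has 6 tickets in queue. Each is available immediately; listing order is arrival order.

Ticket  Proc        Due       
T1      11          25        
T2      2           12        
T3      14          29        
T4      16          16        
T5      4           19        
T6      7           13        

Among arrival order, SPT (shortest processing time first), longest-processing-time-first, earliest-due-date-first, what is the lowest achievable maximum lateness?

25

FIFO (arrival order): T1 T2 T3 T4 T5 T6.
T1: 0→11, due 25, lateness -14
T2: 11→13, due 12, lateness 1
T3: 13→27, due 29, lateness -2
T4: 27→43, due 16, lateness 27
T5: 43→47, due 19, lateness 28
T6: 47→54, due 13, lateness 41
Maximum = 41.
SPT (increasing processing time): T2 T5 T6 T1 T3 T4.
T2: 0→2, due 12, lateness -10
T5: 2→6, due 19, lateness -13
T6: 6→13, due 13, lateness 0
T1: 13→24, due 25, lateness -1
T3: 24→38, due 29, lateness 9
T4: 38→54, due 16, lateness 38
Maximum = 38.
LPT (decreasing processing time): T4 T3 T1 T6 T5 T2.
T4: 0→16, due 16, lateness 0
T3: 16→30, due 29, lateness 1
T1: 30→41, due 25, lateness 16
T6: 41→48, due 13, lateness 35
T5: 48→52, due 19, lateness 33
T2: 52→54, due 12, lateness 42
Maximum = 42.
EDD (increasing due date): T2 T6 T4 T5 T1 T3.
T2: 0→2, due 12, lateness -10
T6: 2→9, due 13, lateness -4
T4: 9→25, due 16, lateness 9
T5: 25→29, due 19, lateness 10
T1: 29→40, due 25, lateness 15
T3: 40→54, due 29, lateness 25
Maximum = 25.
FIFO 41, SPT 38, LPT 42, EDD 25 → minimum 25.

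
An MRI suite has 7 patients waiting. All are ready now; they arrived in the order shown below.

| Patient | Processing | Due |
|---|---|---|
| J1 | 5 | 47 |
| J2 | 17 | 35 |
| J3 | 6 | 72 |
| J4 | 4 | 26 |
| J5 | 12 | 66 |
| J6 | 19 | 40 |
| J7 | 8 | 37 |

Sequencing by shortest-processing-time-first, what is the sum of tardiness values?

48

SPT (increasing processing time): J4 J1 J3 J7 J5 J2 J6.
J4: 0→4, due 26, tardiness 0
J1: 4→9, due 47, tardiness 0
J3: 9→15, due 72, tardiness 0
J7: 15→23, due 37, tardiness 0
J5: 23→35, due 66, tardiness 0
J2: 35→52, due 35, tardiness 17
J6: 52→71, due 40, tardiness 31
Sum = 0+0+0+0+0+17+31 = 48.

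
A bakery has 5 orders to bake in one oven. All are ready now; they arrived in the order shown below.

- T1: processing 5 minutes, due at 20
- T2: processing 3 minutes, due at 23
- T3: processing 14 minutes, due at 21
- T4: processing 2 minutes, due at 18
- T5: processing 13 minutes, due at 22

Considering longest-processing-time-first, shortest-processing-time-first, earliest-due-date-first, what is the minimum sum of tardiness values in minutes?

LPT (decreasing processing time): T3 T5 T1 T2 T4.
T3: 0→14, due 21, tardiness 0
T5: 14→27, due 22, tardiness 5
T1: 27→32, due 20, tardiness 12
T2: 32→35, due 23, tardiness 12
T4: 35→37, due 18, tardiness 19
Sum = 0+5+12+12+19 = 48.
SPT (increasing processing time): T4 T2 T1 T5 T3.
T4: 0→2, due 18, tardiness 0
T2: 2→5, due 23, tardiness 0
T1: 5→10, due 20, tardiness 0
T5: 10→23, due 22, tardiness 1
T3: 23→37, due 21, tardiness 16
Sum = 0+0+0+1+16 = 17.
EDD (increasing due date): T4 T1 T3 T5 T2.
T4: 0→2, due 18, tardiness 0
T1: 2→7, due 20, tardiness 0
T3: 7→21, due 21, tardiness 0
T5: 21→34, due 22, tardiness 12
T2: 34→37, due 23, tardiness 14
Sum = 0+0+0+12+14 = 26.
LPT 48, SPT 17, EDD 26 → minimum 17.

17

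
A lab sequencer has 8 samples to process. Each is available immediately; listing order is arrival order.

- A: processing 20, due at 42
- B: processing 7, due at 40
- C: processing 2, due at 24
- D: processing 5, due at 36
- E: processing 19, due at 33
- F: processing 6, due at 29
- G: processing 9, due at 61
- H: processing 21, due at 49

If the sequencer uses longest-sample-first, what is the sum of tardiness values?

240

LPT (decreasing processing time): H A E G B F D C.
H: 0→21, due 49, tardiness 0
A: 21→41, due 42, tardiness 0
E: 41→60, due 33, tardiness 27
G: 60→69, due 61, tardiness 8
B: 69→76, due 40, tardiness 36
F: 76→82, due 29, tardiness 53
D: 82→87, due 36, tardiness 51
C: 87→89, due 24, tardiness 65
Sum = 0+0+27+8+36+53+51+65 = 240.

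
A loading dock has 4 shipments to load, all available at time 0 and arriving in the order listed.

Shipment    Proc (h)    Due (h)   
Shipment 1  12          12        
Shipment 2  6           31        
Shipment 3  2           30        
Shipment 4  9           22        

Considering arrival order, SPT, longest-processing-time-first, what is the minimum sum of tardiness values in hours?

0

FIFO (arrival order): Shipment 1 Shipment 2 Shipment 3 Shipment 4.
Shipment 1: 0→12, due 12, tardiness 0
Shipment 2: 12→18, due 31, tardiness 0
Shipment 3: 18→20, due 30, tardiness 0
Shipment 4: 20→29, due 22, tardiness 7
Sum = 0+0+0+7 = 7.
SPT (increasing processing time): Shipment 3 Shipment 2 Shipment 4 Shipment 1.
Shipment 3: 0→2, due 30, tardiness 0
Shipment 2: 2→8, due 31, tardiness 0
Shipment 4: 8→17, due 22, tardiness 0
Shipment 1: 17→29, due 12, tardiness 17
Sum = 0+0+0+17 = 17.
LPT (decreasing processing time): Shipment 1 Shipment 4 Shipment 2 Shipment 3.
Shipment 1: 0→12, due 12, tardiness 0
Shipment 4: 12→21, due 22, tardiness 0
Shipment 2: 21→27, due 31, tardiness 0
Shipment 3: 27→29, due 30, tardiness 0
Sum = 0+0+0+0 = 0.
FIFO 7, SPT 17, LPT 0 → minimum 0.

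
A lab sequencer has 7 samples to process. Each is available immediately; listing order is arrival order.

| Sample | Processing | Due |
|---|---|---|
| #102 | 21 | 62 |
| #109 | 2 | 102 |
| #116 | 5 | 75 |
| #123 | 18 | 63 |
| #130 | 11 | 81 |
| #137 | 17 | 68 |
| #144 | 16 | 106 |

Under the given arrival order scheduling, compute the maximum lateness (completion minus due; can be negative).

FIFO (arrival order): #102 #109 #116 #123 #130 #137 #144.
#102: 0→21, due 62, lateness -41
#109: 21→23, due 102, lateness -79
#116: 23→28, due 75, lateness -47
#123: 28→46, due 63, lateness -17
#130: 46→57, due 81, lateness -24
#137: 57→74, due 68, lateness 6
#144: 74→90, due 106, lateness -16
Maximum = 6.

6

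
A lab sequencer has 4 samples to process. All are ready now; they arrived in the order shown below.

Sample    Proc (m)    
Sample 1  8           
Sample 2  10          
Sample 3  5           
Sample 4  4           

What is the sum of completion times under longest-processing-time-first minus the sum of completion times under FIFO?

2

LPT (decreasing processing time): Sample 2 Sample 1 Sample 3 Sample 4.
Sample 2: 0→10
Sample 1: 10→18
Sample 3: 18→23
Sample 4: 23→27
Sum = 10+18+23+27 = 78.
FIFO (arrival order): Sample 1 Sample 2 Sample 3 Sample 4.
Sample 1: 0→8
Sample 2: 8→18
Sample 3: 18→23
Sample 4: 23→27
Sum = 8+18+23+27 = 76.
Difference = 78 − 76 = 2.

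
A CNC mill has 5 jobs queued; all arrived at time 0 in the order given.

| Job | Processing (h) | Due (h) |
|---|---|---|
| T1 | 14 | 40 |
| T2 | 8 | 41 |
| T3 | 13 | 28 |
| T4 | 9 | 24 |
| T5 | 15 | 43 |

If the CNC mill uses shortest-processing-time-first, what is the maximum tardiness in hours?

16

SPT (increasing processing time): T2 T4 T3 T1 T5.
T2: 0→8, due 41, tardiness 0
T4: 8→17, due 24, tardiness 0
T3: 17→30, due 28, tardiness 2
T1: 30→44, due 40, tardiness 4
T5: 44→59, due 43, tardiness 16
Maximum = 16.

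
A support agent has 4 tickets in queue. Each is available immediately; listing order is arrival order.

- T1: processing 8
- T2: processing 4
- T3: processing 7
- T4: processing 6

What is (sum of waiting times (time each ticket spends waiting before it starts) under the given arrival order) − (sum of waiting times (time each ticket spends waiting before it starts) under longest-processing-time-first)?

FIFO (arrival order): T1 T2 T3 T4.
T1: waits 0, runs 0→8
T2: waits 8, runs 8→12
T3: waits 12, runs 12→19
T4: waits 19, runs 19→25
Sum = 0+8+12+19 = 39.
LPT (decreasing processing time): T1 T3 T4 T2.
T1: waits 0, runs 0→8
T3: waits 8, runs 8→15
T4: waits 15, runs 15→21
T2: waits 21, runs 21→25
Sum = 0+8+15+21 = 44.
Difference = 39 − 44 = -5.

-5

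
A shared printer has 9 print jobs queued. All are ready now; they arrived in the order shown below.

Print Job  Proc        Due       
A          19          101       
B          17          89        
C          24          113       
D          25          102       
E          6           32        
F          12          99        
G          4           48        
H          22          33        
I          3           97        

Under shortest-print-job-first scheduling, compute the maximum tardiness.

50

SPT (increasing processing time): I G E F B A H C D.
I: 0→3, due 97, tardiness 0
G: 3→7, due 48, tardiness 0
E: 7→13, due 32, tardiness 0
F: 13→25, due 99, tardiness 0
B: 25→42, due 89, tardiness 0
A: 42→61, due 101, tardiness 0
H: 61→83, due 33, tardiness 50
C: 83→107, due 113, tardiness 0
D: 107→132, due 102, tardiness 30
Maximum = 50.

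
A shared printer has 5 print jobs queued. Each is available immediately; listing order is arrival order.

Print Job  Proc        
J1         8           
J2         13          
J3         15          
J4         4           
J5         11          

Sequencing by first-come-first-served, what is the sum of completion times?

FIFO (arrival order): J1 J2 J3 J4 J5.
J1: 0→8
J2: 8→21
J3: 21→36
J4: 36→40
J5: 40→51
Sum = 8+21+36+40+51 = 156.

156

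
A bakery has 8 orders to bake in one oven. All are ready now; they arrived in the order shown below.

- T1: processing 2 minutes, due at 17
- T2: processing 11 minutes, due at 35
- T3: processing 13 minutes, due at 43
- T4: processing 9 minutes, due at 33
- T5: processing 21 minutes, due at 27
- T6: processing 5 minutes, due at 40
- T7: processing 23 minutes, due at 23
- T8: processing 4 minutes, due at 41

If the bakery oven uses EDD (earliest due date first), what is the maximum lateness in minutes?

45

EDD (increasing due date): T1 T7 T5 T4 T2 T6 T8 T3.
T1: 0→2, due 17, lateness -15
T7: 2→25, due 23, lateness 2
T5: 25→46, due 27, lateness 19
T4: 46→55, due 33, lateness 22
T2: 55→66, due 35, lateness 31
T6: 66→71, due 40, lateness 31
T8: 71→75, due 41, lateness 34
T3: 75→88, due 43, lateness 45
Maximum = 45.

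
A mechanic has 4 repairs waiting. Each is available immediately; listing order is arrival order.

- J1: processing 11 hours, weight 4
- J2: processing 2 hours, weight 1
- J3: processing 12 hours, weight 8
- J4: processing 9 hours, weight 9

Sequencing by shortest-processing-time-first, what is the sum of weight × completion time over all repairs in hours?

SPT (increasing processing time): J2 J4 J1 J3.
J2: finishes 2, weight 1, w·C = 2
J4: finishes 11, weight 9, w·C = 99
J1: finishes 22, weight 4, w·C = 88
J3: finishes 34, weight 8, w·C = 272
Sum = 2+99+88+272 = 461.

461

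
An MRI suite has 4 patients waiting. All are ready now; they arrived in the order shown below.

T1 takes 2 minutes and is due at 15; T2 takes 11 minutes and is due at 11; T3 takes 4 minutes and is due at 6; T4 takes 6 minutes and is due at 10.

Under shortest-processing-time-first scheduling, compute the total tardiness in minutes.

14

SPT (increasing processing time): T1 T3 T4 T2.
T1: 0→2, due 15, tardiness 0
T3: 2→6, due 6, tardiness 0
T4: 6→12, due 10, tardiness 2
T2: 12→23, due 11, tardiness 12
Sum = 0+0+2+12 = 14.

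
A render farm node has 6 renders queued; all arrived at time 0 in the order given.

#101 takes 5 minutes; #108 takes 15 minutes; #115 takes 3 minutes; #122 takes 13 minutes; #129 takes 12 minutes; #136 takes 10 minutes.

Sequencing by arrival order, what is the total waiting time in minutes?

132

FIFO (arrival order): #101 #108 #115 #122 #129 #136.
#101: waits 0, runs 0→5
#108: waits 5, runs 5→20
#115: waits 20, runs 20→23
#122: waits 23, runs 23→36
#129: waits 36, runs 36→48
#136: waits 48, runs 48→58
Sum = 0+5+20+23+36+48 = 132.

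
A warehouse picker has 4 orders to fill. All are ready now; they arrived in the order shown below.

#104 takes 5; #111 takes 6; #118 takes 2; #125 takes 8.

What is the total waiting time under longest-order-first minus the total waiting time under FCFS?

LPT (decreasing processing time): #125 #111 #104 #118.
#125: waits 0, runs 0→8
#111: waits 8, runs 8→14
#104: waits 14, runs 14→19
#118: waits 19, runs 19→21
Sum = 0+8+14+19 = 41.
FIFO (arrival order): #104 #111 #118 #125.
#104: waits 0, runs 0→5
#111: waits 5, runs 5→11
#118: waits 11, runs 11→13
#125: waits 13, runs 13→21
Sum = 0+5+11+13 = 29.
Difference = 41 − 29 = 12.

12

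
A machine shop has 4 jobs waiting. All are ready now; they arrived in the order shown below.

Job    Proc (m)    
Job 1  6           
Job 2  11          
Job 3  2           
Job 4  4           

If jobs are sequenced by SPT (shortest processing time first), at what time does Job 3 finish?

2

SPT (increasing processing time): Job 3 Job 4 Job 1 Job 2.
Job 3: 0→2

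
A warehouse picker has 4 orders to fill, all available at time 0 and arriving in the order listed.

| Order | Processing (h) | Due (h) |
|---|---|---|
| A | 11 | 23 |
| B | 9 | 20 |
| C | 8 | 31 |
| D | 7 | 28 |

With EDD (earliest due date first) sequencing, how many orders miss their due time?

EDD (increasing due date): B A D C.
B: 0→9, due 20, tardiness 0
A: 9→20, due 23, tardiness 0
D: 20→27, due 28, tardiness 0
C: 27→35, due 31, tardiness 4
Late orders: 1.

1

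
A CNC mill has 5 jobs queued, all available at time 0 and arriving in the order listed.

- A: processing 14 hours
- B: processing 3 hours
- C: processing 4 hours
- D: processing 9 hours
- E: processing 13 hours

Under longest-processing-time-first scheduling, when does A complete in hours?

14

LPT (decreasing processing time): A E D C B.
A: 0→14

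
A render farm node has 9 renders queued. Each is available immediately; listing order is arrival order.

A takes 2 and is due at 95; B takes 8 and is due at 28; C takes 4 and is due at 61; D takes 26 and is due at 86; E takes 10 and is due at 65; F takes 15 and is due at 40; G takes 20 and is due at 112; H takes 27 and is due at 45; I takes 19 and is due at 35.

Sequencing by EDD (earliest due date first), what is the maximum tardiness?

24

EDD (increasing due date): B I F H C E D A G.
B: 0→8, due 28, tardiness 0
I: 8→27, due 35, tardiness 0
F: 27→42, due 40, tardiness 2
H: 42→69, due 45, tardiness 24
C: 69→73, due 61, tardiness 12
E: 73→83, due 65, tardiness 18
D: 83→109, due 86, tardiness 23
A: 109→111, due 95, tardiness 16
G: 111→131, due 112, tardiness 19
Maximum = 24.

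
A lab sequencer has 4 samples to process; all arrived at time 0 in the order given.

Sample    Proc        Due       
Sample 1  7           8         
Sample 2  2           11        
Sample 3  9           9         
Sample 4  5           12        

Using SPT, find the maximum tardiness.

14

SPT (increasing processing time): Sample 2 Sample 4 Sample 1 Sample 3.
Sample 2: 0→2, due 11, tardiness 0
Sample 4: 2→7, due 12, tardiness 0
Sample 1: 7→14, due 8, tardiness 6
Sample 3: 14→23, due 9, tardiness 14
Maximum = 14.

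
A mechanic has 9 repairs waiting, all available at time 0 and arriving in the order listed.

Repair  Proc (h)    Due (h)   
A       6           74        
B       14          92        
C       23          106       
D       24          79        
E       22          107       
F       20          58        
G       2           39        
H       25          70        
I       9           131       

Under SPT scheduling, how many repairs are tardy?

SPT (increasing processing time): G A I B F E C D H.
G: 0→2, due 39, tardiness 0
A: 2→8, due 74, tardiness 0
I: 8→17, due 131, tardiness 0
B: 17→31, due 92, tardiness 0
F: 31→51, due 58, tardiness 0
E: 51→73, due 107, tardiness 0
C: 73→96, due 106, tardiness 0
D: 96→120, due 79, tardiness 41
H: 120→145, due 70, tardiness 75
Late repairs: 2.

2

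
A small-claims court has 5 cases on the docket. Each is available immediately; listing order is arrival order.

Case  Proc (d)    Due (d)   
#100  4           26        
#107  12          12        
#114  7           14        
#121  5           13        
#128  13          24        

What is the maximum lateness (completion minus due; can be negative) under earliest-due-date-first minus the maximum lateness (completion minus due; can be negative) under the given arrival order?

EDD (increasing due date): #107 #121 #114 #128 #100.
#107: 0→12, due 12, lateness 0
#121: 12→17, due 13, lateness 4
#114: 17→24, due 14, lateness 10
#128: 24→37, due 24, lateness 13
#100: 37→41, due 26, lateness 15
Maximum = 15.
FIFO (arrival order): #100 #107 #114 #121 #128.
#100: 0→4, due 26, lateness -22
#107: 4→16, due 12, lateness 4
#114: 16→23, due 14, lateness 9
#121: 23→28, due 13, lateness 15
#128: 28→41, due 24, lateness 17
Maximum = 17.
Difference = 15 − 17 = -2.

-2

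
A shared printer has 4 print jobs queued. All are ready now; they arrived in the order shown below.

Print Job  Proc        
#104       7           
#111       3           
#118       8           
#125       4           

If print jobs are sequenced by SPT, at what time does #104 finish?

SPT (increasing processing time): #111 #125 #104 #118.
#111: 0→3
#125: 3→7
#104: 7→14

14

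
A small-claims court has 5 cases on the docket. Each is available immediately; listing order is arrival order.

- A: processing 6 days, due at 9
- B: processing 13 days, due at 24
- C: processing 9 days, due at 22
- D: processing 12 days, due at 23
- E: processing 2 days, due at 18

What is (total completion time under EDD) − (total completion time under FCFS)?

-33

EDD (increasing due date): A E C D B.
A: 0→6
E: 6→8
C: 8→17
D: 17→29
B: 29→42
Sum = 6+8+17+29+42 = 102.
FIFO (arrival order): A B C D E.
A: 0→6
B: 6→19
C: 19→28
D: 28→40
E: 40→42
Sum = 6+19+28+40+42 = 135.
Difference = 102 − 135 = -33.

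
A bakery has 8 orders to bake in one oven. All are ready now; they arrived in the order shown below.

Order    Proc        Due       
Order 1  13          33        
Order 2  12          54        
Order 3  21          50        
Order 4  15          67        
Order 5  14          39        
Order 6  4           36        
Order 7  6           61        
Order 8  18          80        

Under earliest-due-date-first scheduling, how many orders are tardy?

EDD (increasing due date): Order 1 Order 6 Order 5 Order 3 Order 2 Order 7 Order 4 Order 8.
Order 1: 0→13, due 33, tardiness 0
Order 6: 13→17, due 36, tardiness 0
Order 5: 17→31, due 39, tardiness 0
Order 3: 31→52, due 50, tardiness 2
Order 2: 52→64, due 54, tardiness 10
Order 7: 64→70, due 61, tardiness 9
Order 4: 70→85, due 67, tardiness 18
Order 8: 85→103, due 80, tardiness 23
Late orders: 5.

5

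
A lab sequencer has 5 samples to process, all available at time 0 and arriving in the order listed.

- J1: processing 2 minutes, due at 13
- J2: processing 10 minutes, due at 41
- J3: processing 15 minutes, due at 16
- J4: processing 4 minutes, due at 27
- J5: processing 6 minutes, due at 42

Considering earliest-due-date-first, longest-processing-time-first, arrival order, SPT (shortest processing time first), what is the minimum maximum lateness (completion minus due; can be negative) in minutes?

EDD (increasing due date): J1 J3 J4 J2 J5.
J1: 0→2, due 13, lateness -11
J3: 2→17, due 16, lateness 1
J4: 17→21, due 27, lateness -6
J2: 21→31, due 41, lateness -10
J5: 31→37, due 42, lateness -5
Maximum = 1.
LPT (decreasing processing time): J3 J2 J5 J4 J1.
J3: 0→15, due 16, lateness -1
J2: 15→25, due 41, lateness -16
J5: 25→31, due 42, lateness -11
J4: 31→35, due 27, lateness 8
J1: 35→37, due 13, lateness 24
Maximum = 24.
FIFO (arrival order): J1 J2 J3 J4 J5.
J1: 0→2, due 13, lateness -11
J2: 2→12, due 41, lateness -29
J3: 12→27, due 16, lateness 11
J4: 27→31, due 27, lateness 4
J5: 31→37, due 42, lateness -5
Maximum = 11.
SPT (increasing processing time): J1 J4 J5 J2 J3.
J1: 0→2, due 13, lateness -11
J4: 2→6, due 27, lateness -21
J5: 6→12, due 42, lateness -30
J2: 12→22, due 41, lateness -19
J3: 22→37, due 16, lateness 21
Maximum = 21.
EDD 1, LPT 24, FIFO 11, SPT 21 → minimum 1.

1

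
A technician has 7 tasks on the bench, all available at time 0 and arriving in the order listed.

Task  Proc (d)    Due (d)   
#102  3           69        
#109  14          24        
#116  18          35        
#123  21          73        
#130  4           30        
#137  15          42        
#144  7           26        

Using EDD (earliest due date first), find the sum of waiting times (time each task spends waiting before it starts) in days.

222

EDD (increasing due date): #109 #144 #130 #116 #137 #102 #123.
#109: waits 0, runs 0→14
#144: waits 14, runs 14→21
#130: waits 21, runs 21→25
#116: waits 25, runs 25→43
#137: waits 43, runs 43→58
#102: waits 58, runs 58→61
#123: waits 61, runs 61→82
Sum = 0+14+21+25+43+58+61 = 222.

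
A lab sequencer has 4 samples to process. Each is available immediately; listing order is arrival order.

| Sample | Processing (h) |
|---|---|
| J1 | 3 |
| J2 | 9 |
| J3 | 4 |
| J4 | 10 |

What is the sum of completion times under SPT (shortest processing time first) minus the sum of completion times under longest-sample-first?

-26

SPT (increasing processing time): J1 J3 J2 J4.
J1: 0→3
J3: 3→7
J2: 7→16
J4: 16→26
Sum = 3+7+16+26 = 52.
LPT (decreasing processing time): J4 J2 J3 J1.
J4: 0→10
J2: 10→19
J3: 19→23
J1: 23→26
Sum = 10+19+23+26 = 78.
Difference = 52 − 78 = -26.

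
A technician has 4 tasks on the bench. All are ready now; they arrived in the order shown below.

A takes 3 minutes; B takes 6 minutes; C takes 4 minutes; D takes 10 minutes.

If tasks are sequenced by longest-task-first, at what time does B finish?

LPT (decreasing processing time): D B C A.
D: 0→10
B: 10→16

16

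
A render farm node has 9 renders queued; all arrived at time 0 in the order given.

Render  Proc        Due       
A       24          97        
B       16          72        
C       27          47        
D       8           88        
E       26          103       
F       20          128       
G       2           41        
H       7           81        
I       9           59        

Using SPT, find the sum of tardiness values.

101

SPT (increasing processing time): G H D I B F A E C.
G: 0→2, due 41, tardiness 0
H: 2→9, due 81, tardiness 0
D: 9→17, due 88, tardiness 0
I: 17→26, due 59, tardiness 0
B: 26→42, due 72, tardiness 0
F: 42→62, due 128, tardiness 0
A: 62→86, due 97, tardiness 0
E: 86→112, due 103, tardiness 9
C: 112→139, due 47, tardiness 92
Sum = 0+0+0+0+0+0+0+9+92 = 101.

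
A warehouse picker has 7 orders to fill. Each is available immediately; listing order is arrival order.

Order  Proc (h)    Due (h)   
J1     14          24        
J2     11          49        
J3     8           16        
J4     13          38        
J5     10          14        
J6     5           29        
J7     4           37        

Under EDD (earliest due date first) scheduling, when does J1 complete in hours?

32

EDD (increasing due date): J5 J3 J1 J6 J7 J4 J2.
J5: 0→10
J3: 10→18
J1: 18→32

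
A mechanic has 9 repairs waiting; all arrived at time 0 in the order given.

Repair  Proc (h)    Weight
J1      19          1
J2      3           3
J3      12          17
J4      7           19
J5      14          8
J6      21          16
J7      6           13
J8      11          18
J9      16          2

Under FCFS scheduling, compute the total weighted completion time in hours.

6056

FIFO (arrival order): J1 J2 J3 J4 J5 J6 J7 J8 J9.
J1: finishes 19, weight 1, w·C = 19
J2: finishes 22, weight 3, w·C = 66
J3: finishes 34, weight 17, w·C = 578
J4: finishes 41, weight 19, w·C = 779
J5: finishes 55, weight 8, w·C = 440
J6: finishes 76, weight 16, w·C = 1216
J7: finishes 82, weight 13, w·C = 1066
J8: finishes 93, weight 18, w·C = 1674
J9: finishes 109, weight 2, w·C = 218
Sum = 19+66+578+779+440+1216+1066+1674+218 = 6056.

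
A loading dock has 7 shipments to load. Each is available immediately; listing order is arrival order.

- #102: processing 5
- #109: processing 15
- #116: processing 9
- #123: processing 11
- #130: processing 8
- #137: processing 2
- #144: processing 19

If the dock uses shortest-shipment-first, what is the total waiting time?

133

SPT (increasing processing time): #137 #102 #130 #116 #123 #109 #144.
#137: waits 0, runs 0→2
#102: waits 2, runs 2→7
#130: waits 7, runs 7→15
#116: waits 15, runs 15→24
#123: waits 24, runs 24→35
#109: waits 35, runs 35→50
#144: waits 50, runs 50→69
Sum = 0+2+7+15+24+35+50 = 133.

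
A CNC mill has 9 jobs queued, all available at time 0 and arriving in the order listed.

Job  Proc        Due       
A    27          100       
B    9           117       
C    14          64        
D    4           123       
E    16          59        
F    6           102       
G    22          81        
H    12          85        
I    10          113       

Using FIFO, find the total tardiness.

60

FIFO (arrival order): A B C D E F G H I.
A: 0→27, due 100, tardiness 0
B: 27→36, due 117, tardiness 0
C: 36→50, due 64, tardiness 0
D: 50→54, due 123, tardiness 0
E: 54→70, due 59, tardiness 11
F: 70→76, due 102, tardiness 0
G: 76→98, due 81, tardiness 17
H: 98→110, due 85, tardiness 25
I: 110→120, due 113, tardiness 7
Sum = 0+0+0+0+11+0+17+25+7 = 60.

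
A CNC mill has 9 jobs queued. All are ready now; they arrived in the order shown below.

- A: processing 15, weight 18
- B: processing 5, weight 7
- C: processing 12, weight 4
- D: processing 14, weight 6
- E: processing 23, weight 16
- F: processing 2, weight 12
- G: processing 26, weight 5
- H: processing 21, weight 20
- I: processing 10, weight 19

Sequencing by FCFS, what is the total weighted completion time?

8047

FIFO (arrival order): A B C D E F G H I.
A: finishes 15, weight 18, w·C = 270
B: finishes 20, weight 7, w·C = 140
C: finishes 32, weight 4, w·C = 128
D: finishes 46, weight 6, w·C = 276
E: finishes 69, weight 16, w·C = 1104
F: finishes 71, weight 12, w·C = 852
G: finishes 97, weight 5, w·C = 485
H: finishes 118, weight 20, w·C = 2360
I: finishes 128, weight 19, w·C = 2432
Sum = 270+140+128+276+1104+852+485+2360+2432 = 8047.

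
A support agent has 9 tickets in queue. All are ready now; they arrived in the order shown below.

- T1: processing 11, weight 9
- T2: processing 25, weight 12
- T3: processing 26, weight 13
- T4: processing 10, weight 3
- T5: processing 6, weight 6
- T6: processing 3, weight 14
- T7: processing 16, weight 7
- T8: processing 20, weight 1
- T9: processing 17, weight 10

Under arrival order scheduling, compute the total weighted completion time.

FIFO (arrival order): T1 T2 T3 T4 T5 T6 T7 T8 T9.
T1: finishes 11, weight 9, w·C = 99
T2: finishes 36, weight 12, w·C = 432
T3: finishes 62, weight 13, w·C = 806
T4: finishes 72, weight 3, w·C = 216
T5: finishes 78, weight 6, w·C = 468
T6: finishes 81, weight 14, w·C = 1134
T7: finishes 97, weight 7, w·C = 679
T8: finishes 117, weight 1, w·C = 117
T9: finishes 134, weight 10, w·C = 1340
Sum = 99+432+806+216+468+1134+679+117+1340 = 5291.

5291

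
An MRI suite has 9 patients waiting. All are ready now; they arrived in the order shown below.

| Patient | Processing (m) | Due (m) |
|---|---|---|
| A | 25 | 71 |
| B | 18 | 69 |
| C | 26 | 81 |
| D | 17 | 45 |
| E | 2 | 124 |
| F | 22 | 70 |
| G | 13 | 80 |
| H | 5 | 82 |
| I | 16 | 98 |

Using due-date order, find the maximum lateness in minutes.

EDD (increasing due date): D B F A G C H I E.
D: 0→17, due 45, lateness -28
B: 17→35, due 69, lateness -34
F: 35→57, due 70, lateness -13
A: 57→82, due 71, lateness 11
G: 82→95, due 80, lateness 15
C: 95→121, due 81, lateness 40
H: 121→126, due 82, lateness 44
I: 126→142, due 98, lateness 44
E: 142→144, due 124, lateness 20
Maximum = 44.

44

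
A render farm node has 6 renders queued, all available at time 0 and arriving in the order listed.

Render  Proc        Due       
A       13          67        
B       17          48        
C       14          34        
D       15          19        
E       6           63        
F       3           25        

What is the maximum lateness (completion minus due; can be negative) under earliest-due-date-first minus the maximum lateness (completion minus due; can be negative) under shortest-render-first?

-31

EDD (increasing due date): D F C B E A.
D: 0→15, due 19, lateness -4
F: 15→18, due 25, lateness -7
C: 18→32, due 34, lateness -2
B: 32→49, due 48, lateness 1
E: 49→55, due 63, lateness -8
A: 55→68, due 67, lateness 1
Maximum = 1.
SPT (increasing processing time): F E A C D B.
F: 0→3, due 25, lateness -22
E: 3→9, due 63, lateness -54
A: 9→22, due 67, lateness -45
C: 22→36, due 34, lateness 2
D: 36→51, due 19, lateness 32
B: 51→68, due 48, lateness 20
Maximum = 32.
Difference = 1 − 32 = -31.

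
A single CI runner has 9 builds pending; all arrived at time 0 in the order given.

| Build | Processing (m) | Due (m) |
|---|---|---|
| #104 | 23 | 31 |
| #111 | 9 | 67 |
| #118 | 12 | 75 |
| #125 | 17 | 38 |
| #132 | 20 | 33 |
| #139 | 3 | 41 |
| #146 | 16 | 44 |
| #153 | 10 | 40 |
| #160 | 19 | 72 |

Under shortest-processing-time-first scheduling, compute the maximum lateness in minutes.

SPT (increasing processing time): #139 #111 #153 #118 #146 #125 #160 #132 #104.
#139: 0→3, due 41, lateness -38
#111: 3→12, due 67, lateness -55
#153: 12→22, due 40, lateness -18
#118: 22→34, due 75, lateness -41
#146: 34→50, due 44, lateness 6
#125: 50→67, due 38, lateness 29
#160: 67→86, due 72, lateness 14
#132: 86→106, due 33, lateness 73
#104: 106→129, due 31, lateness 98
Maximum = 98.

98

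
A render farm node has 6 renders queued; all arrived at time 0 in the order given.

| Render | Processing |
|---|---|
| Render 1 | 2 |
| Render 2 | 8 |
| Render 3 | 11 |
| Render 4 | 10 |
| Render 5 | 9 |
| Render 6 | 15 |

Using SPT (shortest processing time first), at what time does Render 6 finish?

SPT (increasing processing time): Render 1 Render 2 Render 5 Render 4 Render 3 Render 6.
Render 1: 0→2
Render 2: 2→10
Render 5: 10→19
Render 4: 19→29
Render 3: 29→40
Render 6: 40→55

55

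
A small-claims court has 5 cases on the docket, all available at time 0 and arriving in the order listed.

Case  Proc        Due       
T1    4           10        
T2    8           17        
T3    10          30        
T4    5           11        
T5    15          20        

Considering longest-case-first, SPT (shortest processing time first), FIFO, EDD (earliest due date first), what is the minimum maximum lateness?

12

LPT (decreasing processing time): T5 T3 T2 T4 T1.
T5: 0→15, due 20, lateness -5
T3: 15→25, due 30, lateness -5
T2: 25→33, due 17, lateness 16
T4: 33→38, due 11, lateness 27
T1: 38→42, due 10, lateness 32
Maximum = 32.
SPT (increasing processing time): T1 T4 T2 T3 T5.
T1: 0→4, due 10, lateness -6
T4: 4→9, due 11, lateness -2
T2: 9→17, due 17, lateness 0
T3: 17→27, due 30, lateness -3
T5: 27→42, due 20, lateness 22
Maximum = 22.
FIFO (arrival order): T1 T2 T3 T4 T5.
T1: 0→4, due 10, lateness -6
T2: 4→12, due 17, lateness -5
T3: 12→22, due 30, lateness -8
T4: 22→27, due 11, lateness 16
T5: 27→42, due 20, lateness 22
Maximum = 22.
EDD (increasing due date): T1 T4 T2 T5 T3.
T1: 0→4, due 10, lateness -6
T4: 4→9, due 11, lateness -2
T2: 9→17, due 17, lateness 0
T5: 17→32, due 20, lateness 12
T3: 32→42, due 30, lateness 12
Maximum = 12.
LPT 32, SPT 22, FIFO 22, EDD 12 → minimum 12.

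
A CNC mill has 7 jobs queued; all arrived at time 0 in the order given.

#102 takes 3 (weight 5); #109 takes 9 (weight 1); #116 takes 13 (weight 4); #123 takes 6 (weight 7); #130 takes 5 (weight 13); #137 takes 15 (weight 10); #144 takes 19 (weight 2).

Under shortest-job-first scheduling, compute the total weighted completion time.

1034

SPT (increasing processing time): #102 #130 #123 #109 #116 #137 #144.
#102: finishes 3, weight 5, w·C = 15
#130: finishes 8, weight 13, w·C = 104
#123: finishes 14, weight 7, w·C = 98
#109: finishes 23, weight 1, w·C = 23
#116: finishes 36, weight 4, w·C = 144
#137: finishes 51, weight 10, w·C = 510
#144: finishes 70, weight 2, w·C = 140
Sum = 15+104+98+23+144+510+140 = 1034.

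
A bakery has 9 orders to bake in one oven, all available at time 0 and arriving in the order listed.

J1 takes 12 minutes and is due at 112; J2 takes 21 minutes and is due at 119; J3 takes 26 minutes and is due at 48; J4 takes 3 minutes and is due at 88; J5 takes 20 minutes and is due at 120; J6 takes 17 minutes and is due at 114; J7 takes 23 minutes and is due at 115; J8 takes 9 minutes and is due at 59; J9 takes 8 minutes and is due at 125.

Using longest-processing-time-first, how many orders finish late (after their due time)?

4

LPT (decreasing processing time): J3 J7 J2 J5 J6 J1 J8 J9 J4.
J3: 0→26, due 48, tardiness 0
J7: 26→49, due 115, tardiness 0
J2: 49→70, due 119, tardiness 0
J5: 70→90, due 120, tardiness 0
J6: 90→107, due 114, tardiness 0
J1: 107→119, due 112, tardiness 7
J8: 119→128, due 59, tardiness 69
J9: 128→136, due 125, tardiness 11
J4: 136→139, due 88, tardiness 51
Late orders: 4.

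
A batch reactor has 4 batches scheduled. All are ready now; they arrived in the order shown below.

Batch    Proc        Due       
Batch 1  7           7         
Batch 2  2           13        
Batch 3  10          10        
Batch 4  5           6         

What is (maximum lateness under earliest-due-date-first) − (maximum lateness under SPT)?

EDD (increasing due date): Batch 4 Batch 1 Batch 3 Batch 2.
Batch 4: 0→5, due 6, lateness -1
Batch 1: 5→12, due 7, lateness 5
Batch 3: 12→22, due 10, lateness 12
Batch 2: 22→24, due 13, lateness 11
Maximum = 12.
SPT (increasing processing time): Batch 2 Batch 4 Batch 1 Batch 3.
Batch 2: 0→2, due 13, lateness -11
Batch 4: 2→7, due 6, lateness 1
Batch 1: 7→14, due 7, lateness 7
Batch 3: 14→24, due 10, lateness 14
Maximum = 14.
Difference = 12 − 14 = -2.

-2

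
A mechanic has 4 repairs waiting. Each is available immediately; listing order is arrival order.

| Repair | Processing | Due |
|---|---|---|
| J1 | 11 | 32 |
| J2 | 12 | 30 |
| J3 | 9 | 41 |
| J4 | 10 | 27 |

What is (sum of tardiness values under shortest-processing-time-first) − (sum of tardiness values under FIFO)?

-3

SPT (increasing processing time): J3 J4 J1 J2.
J3: 0→9, due 41, tardiness 0
J4: 9→19, due 27, tardiness 0
J1: 19→30, due 32, tardiness 0
J2: 30→42, due 30, tardiness 12
Sum = 0+0+0+12 = 12.
FIFO (arrival order): J1 J2 J3 J4.
J1: 0→11, due 32, tardiness 0
J2: 11→23, due 30, tardiness 0
J3: 23→32, due 41, tardiness 0
J4: 32→42, due 27, tardiness 15
Sum = 0+0+0+15 = 15.
Difference = 12 − 15 = -3.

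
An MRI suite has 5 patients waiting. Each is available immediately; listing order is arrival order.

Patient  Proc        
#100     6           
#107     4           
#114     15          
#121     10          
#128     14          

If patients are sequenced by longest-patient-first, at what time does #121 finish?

LPT (decreasing processing time): #114 #128 #121 #100 #107.
#114: 0→15
#128: 15→29
#121: 29→39

39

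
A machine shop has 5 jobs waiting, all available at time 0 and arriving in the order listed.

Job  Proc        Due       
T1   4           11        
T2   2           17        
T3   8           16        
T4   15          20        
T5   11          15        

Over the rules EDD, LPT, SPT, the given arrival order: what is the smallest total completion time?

87

EDD (increasing due date): T1 T5 T3 T2 T4.
T1: 0→4
T5: 4→15
T3: 15→23
T2: 23→25
T4: 25→40
Sum = 4+15+23+25+40 = 107.
LPT (decreasing processing time): T4 T5 T3 T1 T2.
T4: 0→15
T5: 15→26
T3: 26→34
T1: 34→38
T2: 38→40
Sum = 15+26+34+38+40 = 153.
SPT (increasing processing time): T2 T1 T3 T5 T4.
T2: 0→2
T1: 2→6
T3: 6→14
T5: 14→25
T4: 25→40
Sum = 2+6+14+25+40 = 87.
FIFO (arrival order): T1 T2 T3 T4 T5.
T1: 0→4
T2: 4→6
T3: 6→14
T4: 14→29
T5: 29→40
Sum = 4+6+14+29+40 = 93.
EDD 107, LPT 153, SPT 87, FIFO 93 → minimum 87.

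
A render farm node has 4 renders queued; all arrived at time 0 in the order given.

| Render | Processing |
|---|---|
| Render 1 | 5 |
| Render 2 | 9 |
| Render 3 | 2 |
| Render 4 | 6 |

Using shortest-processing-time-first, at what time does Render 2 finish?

SPT (increasing processing time): Render 3 Render 1 Render 4 Render 2.
Render 3: 0→2
Render 1: 2→7
Render 4: 7→13
Render 2: 13→22

22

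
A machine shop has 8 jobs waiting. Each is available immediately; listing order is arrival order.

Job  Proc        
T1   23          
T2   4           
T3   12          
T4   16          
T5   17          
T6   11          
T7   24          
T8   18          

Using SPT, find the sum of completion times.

453

SPT (increasing processing time): T2 T6 T3 T4 T5 T8 T1 T7.
T2: 0→4
T6: 4→15
T3: 15→27
T4: 27→43
T5: 43→60
T8: 60→78
T1: 78→101
T7: 101→125
Sum = 4+15+27+43+60+78+101+125 = 453.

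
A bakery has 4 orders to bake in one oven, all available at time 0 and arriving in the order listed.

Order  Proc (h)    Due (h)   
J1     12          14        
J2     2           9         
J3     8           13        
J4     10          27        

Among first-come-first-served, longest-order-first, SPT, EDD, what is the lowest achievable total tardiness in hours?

FIFO (arrival order): J1 J2 J3 J4.
J1: 0→12, due 14, tardiness 0
J2: 12→14, due 9, tardiness 5
J3: 14→22, due 13, tardiness 9
J4: 22→32, due 27, tardiness 5
Sum = 0+5+9+5 = 19.
LPT (decreasing processing time): J1 J4 J3 J2.
J1: 0→12, due 14, tardiness 0
J4: 12→22, due 27, tardiness 0
J3: 22→30, due 13, tardiness 17
J2: 30→32, due 9, tardiness 23
Sum = 0+0+17+23 = 40.
SPT (increasing processing time): J2 J3 J4 J1.
J2: 0→2, due 9, tardiness 0
J3: 2→10, due 13, tardiness 0
J4: 10→20, due 27, tardiness 0
J1: 20→32, due 14, tardiness 18
Sum = 0+0+0+18 = 18.
EDD (increasing due date): J2 J3 J1 J4.
J2: 0→2, due 9, tardiness 0
J3: 2→10, due 13, tardiness 0
J1: 10→22, due 14, tardiness 8
J4: 22→32, due 27, tardiness 5
Sum = 0+0+8+5 = 13.
FIFO 19, LPT 40, SPT 18, EDD 13 → minimum 13.

13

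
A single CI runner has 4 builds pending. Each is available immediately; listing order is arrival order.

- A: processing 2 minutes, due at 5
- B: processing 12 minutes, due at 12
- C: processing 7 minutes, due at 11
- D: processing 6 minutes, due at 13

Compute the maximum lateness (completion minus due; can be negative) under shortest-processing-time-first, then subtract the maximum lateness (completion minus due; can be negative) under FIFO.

SPT (increasing processing time): A D C B.
A: 0→2, due 5, lateness -3
D: 2→8, due 13, lateness -5
C: 8→15, due 11, lateness 4
B: 15→27, due 12, lateness 15
Maximum = 15.
FIFO (arrival order): A B C D.
A: 0→2, due 5, lateness -3
B: 2→14, due 12, lateness 2
C: 14→21, due 11, lateness 10
D: 21→27, due 13, lateness 14
Maximum = 14.
Difference = 15 − 14 = 1.

1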